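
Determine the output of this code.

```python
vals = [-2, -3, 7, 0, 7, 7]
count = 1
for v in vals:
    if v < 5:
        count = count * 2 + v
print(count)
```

-6

v=-2: <5, count = 1*2+(-2) = 0
v=-3: <5, count = 0*2+(-3) = -3
v=7: not <5
v=0: <5, count = (-3)*2+0 = -6
v=7: not <5
v=7: not <5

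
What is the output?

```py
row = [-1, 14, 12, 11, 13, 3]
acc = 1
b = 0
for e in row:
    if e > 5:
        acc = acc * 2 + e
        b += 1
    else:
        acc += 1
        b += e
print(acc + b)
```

e=-1: not >5, acc = 1+1 = 2; b=-1
e=14: >5, acc = 2*2+14 = 18; b=0
e=12: >5, acc = 18*2+12 = 48; b=1
e=11: >5, acc = 48*2+11 = 107; b=2
e=13: >5, acc = 107*2+13 = 227; b=3
e=3: not >5, acc = 227+1 = 228; b=6
acc+b = 228+6 = 234

234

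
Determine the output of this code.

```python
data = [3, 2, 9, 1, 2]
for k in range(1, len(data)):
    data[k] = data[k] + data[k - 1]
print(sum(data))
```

k=1: data[1] = 2+3 = 5 → [3, 5, 9, 1, 2]
k=2: data[2] = 9+5 = 14 → [3, 5, 14, 1, 2]
k=3: data[3] = 1+14 = 15 → [3, 5, 14, 15, 2]
k=4: data[4] = 2+15 = 17 → [3, 5, 14, 15, 17]
sum = 54

54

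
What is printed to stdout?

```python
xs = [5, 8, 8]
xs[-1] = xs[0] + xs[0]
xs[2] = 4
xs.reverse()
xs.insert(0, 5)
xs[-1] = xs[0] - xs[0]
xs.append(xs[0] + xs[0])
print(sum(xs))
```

27

xs[-1] = xs[0]+xs[0] = 5+5 = 10 → [5, 8, 10]
xs[2] = 4 → [5, 8, 4]
reverse → [4, 8, 5]
insert 5 at 0 → [5, 4, 8, 5]
xs[-1] = xs[0]-xs[0] = 5-5 = 0 → [5, 4, 8, 0]
append xs[0]+xs[0] = 5+5 = 10 → [5, 4, 8, 0, 10]
sum = 27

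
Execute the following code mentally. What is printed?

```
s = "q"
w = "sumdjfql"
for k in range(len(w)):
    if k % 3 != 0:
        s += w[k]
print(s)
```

qumjfl

k=0: skip
k=1: add 'u' → 'qu'
k=2: add 'm' → 'qum'
k=3: skip
k=4: add 'j' → 'qumj'
k=5: add 'f' → 'qumjf'
k=6: skip
k=7: add 'l' → 'qumjfl'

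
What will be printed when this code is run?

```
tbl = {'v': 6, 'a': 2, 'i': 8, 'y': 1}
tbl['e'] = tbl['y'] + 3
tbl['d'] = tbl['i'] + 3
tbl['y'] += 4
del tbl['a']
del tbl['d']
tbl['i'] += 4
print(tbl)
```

{'v': 6, 'i': 12, 'y': 5, 'e': 4}

tbl['e'] = tbl['y']+3 = 4 → {'v': 6, 'a': 2, 'i': 8, 'y': 1, 'e': 4}
tbl['d'] = tbl['i']+3 = 11 → {'v': 6, 'a': 2, 'i': 8, 'y': 1, 'e': 4, 'd': 11}
tbl['y'] = 1+4 = 5 → {'v': 6, 'a': 2, 'i': 8, 'y': 5, 'e': 4, 'd': 11}
del 'a' → {'v': 6, 'i': 8, 'y': 5, 'e': 4, 'd': 11}
del 'd' → {'v': 6, 'i': 8, 'y': 5, 'e': 4}
tbl['i'] = 8+4 = 12 → {'v': 6, 'i': 12, 'y': 5, 'e': 4}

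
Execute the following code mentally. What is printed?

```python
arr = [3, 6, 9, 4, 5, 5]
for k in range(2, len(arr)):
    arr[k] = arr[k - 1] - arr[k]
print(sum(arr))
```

k=2: arr[2] = 6-9 = -3 → [3, 6, -3, 4, 5, 5]
k=3: arr[3] = (-3)-4 = -7 → [3, 6, -3, -7, 5, 5]
k=4: arr[4] = (-7)-5 = -12 → [3, 6, -3, -7, -12, 5]
k=5: arr[5] = (-12)-5 = -17 → [3, 6, -3, -7, -12, -17]
sum = -30

-30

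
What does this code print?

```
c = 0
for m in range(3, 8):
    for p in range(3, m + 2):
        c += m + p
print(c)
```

m=3,p=3: c = 0+6 = 6
m=3,p=4: c = 6+7 = 13
m=4,p=3: c = 13+7 = 20
m=4,p=4: c = 20+8 = 28
m=4,p=5: c = 28+9 = 37
m=5,p=3: c = 37+8 = 45
m=5,p=4: c = 45+9 = 54
m=5,p=5: c = 54+10 = 64
m=5,p=6: c = 64+11 = 75
m=6,p=3: c = 75+9 = 84
m=6,p=4: c = 84+10 = 94
m=6,p=5: c = 94+11 = 105
m=6,p=6: c = 105+12 = 117
m=6,p=7: c = 117+13 = 130
m=7,p=3: c = 130+10 = 140
m=7,p=4: c = 140+11 = 151
m=7,p=5: c = 151+12 = 163
m=7,p=6: c = 163+13 = 176
m=7,p=7: c = 176+14 = 190
m=7,p=8: c = 190+15 = 205

205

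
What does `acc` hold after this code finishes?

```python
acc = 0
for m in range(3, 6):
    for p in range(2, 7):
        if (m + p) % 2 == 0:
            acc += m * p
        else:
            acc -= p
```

80

m=3,p=2: odd sum, acc = 0-2 = -2
m=3,p=3: even sum, acc = (-2)+9 = 7
m=3,p=4: odd sum, acc = 7-4 = 3
m=3,p=5: even sum, acc = 3+15 = 18
m=3,p=6: odd sum, acc = 18-6 = 12
m=4,p=2: even sum, acc = 12+8 = 20
m=4,p=3: odd sum, acc = 20-3 = 17
m=4,p=4: even sum, acc = 17+16 = 33
m=4,p=5: odd sum, acc = 33-5 = 28
m=4,p=6: even sum, acc = 28+24 = 52
m=5,p=2: odd sum, acc = 52-2 = 50
m=5,p=3: even sum, acc = 50+15 = 65
m=5,p=4: odd sum, acc = 65-4 = 61
m=5,p=5: even sum, acc = 61+25 = 86
m=5,p=6: odd sum, acc = 86-6 = 80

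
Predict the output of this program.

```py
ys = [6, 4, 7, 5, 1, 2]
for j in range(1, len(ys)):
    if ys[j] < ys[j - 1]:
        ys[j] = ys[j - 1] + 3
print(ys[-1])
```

21

j=1: 4<6, ys[1] = 6+3 = 9 → [6, 9, 7, 5, 1, 2]
j=2: 7<9, ys[2] = 9+3 = 12 → [6, 9, 12, 5, 1, 2]
j=3: 5<12, ys[3] = 12+3 = 15 → [6, 9, 12, 15, 1, 2]
j=4: 1<15, ys[4] = 15+3 = 18 → [6, 9, 12, 15, 18, 2]
j=5: 2<18, ys[5] = 18+3 = 21 → [6, 9, 12, 15, 18, 21]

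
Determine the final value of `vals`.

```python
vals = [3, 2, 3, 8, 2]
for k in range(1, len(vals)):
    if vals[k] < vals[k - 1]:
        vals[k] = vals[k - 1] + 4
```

k=1: 2<3, vals[1] = 3+4 = 7 → [3, 7, 3, 8, 2]
k=2: 3<7, vals[2] = 7+4 = 11 → [3, 7, 11, 8, 2]
k=3: 8<11, vals[3] = 11+4 = 15 → [3, 7, 11, 15, 2]
k=4: 2<15, vals[4] = 15+4 = 19 → [3, 7, 11, 15, 19]

[3, 7, 11, 15, 19]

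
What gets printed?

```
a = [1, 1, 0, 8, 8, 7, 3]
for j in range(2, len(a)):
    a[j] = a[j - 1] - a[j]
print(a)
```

[1, 1, 1, -7, -15, -22, -25]

j=2: a[2] = 1-0 = 1 → [1, 1, 1, 8, 8, 7, 3]
j=3: a[3] = 1-8 = -7 → [1, 1, 1, -7, 8, 7, 3]
j=4: a[4] = (-7)-8 = -15 → [1, 1, 1, -7, -15, 7, 3]
j=5: a[5] = (-15)-7 = -22 → [1, 1, 1, -7, -15, -22, 3]
j=6: a[6] = (-22)-3 = -25 → [1, 1, 1, -7, -15, -22, -25]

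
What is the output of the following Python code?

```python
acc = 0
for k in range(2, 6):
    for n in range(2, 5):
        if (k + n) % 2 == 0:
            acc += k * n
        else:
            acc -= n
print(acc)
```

k=2,n=2: even sum, acc = 0+4 = 4
k=2,n=3: odd sum, acc = 4-3 = 1
k=2,n=4: even sum, acc = 1+8 = 9
k=3,n=2: odd sum, acc = 9-2 = 7
k=3,n=3: even sum, acc = 7+9 = 16
k=3,n=4: odd sum, acc = 16-4 = 12
k=4,n=2: even sum, acc = 12+8 = 20
k=4,n=3: odd sum, acc = 20-3 = 17
k=4,n=4: even sum, acc = 17+16 = 33
k=5,n=2: odd sum, acc = 33-2 = 31
k=5,n=3: even sum, acc = 31+15 = 46
k=5,n=4: odd sum, acc = 46-4 = 42

42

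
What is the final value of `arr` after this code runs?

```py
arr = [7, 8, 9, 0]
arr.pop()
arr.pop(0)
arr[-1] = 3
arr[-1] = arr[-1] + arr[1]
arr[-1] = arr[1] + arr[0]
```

pop() removes 0 → [7, 8, 9]
pop(0) removes 7 → [8, 9]
arr[-1] = 3 → [8, 3]
arr[-1] = arr[-1]+arr[1] = 3+3 = 6 → [8, 6]
arr[-1] = arr[1]+arr[0] = 6+8 = 14 → [8, 14]

[8, 14]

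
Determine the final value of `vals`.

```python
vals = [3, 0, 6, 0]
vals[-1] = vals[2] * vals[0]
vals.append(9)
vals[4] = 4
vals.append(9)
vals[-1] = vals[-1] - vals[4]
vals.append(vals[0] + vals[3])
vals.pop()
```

[3, 0, 6, 18, 4, 5]

vals[-1] = vals[2]*vals[0] = 6*3 = 18 → [3, 0, 6, 18]
append 9 → [3, 0, 6, 18, 9]
vals[4] = 4 → [3, 0, 6, 18, 4]
append 9 → [3, 0, 6, 18, 4, 9]
vals[-1] = vals[-1]-vals[4] = 9-4 = 5 → [3, 0, 6, 18, 4, 5]
append vals[0]+vals[3] = 3+18 = 21 → [3, 0, 6, 18, 4, 5, 21]
pop() removes 21 → [3, 0, 6, 18, 4, 5]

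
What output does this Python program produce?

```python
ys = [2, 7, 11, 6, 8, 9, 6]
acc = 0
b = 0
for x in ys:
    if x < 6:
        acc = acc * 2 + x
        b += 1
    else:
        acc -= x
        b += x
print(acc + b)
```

3

x=2: <6, acc = 0*2+2 = 2; b=1
x=7: not <6, acc = 2-7 = -5; b=8
x=11: not <6, acc = (-5)-11 = -16; b=19
x=6: not <6, acc = (-16)-6 = -22; b=25
x=8: not <6, acc = (-22)-8 = -30; b=33
x=9: not <6, acc = (-30)-9 = -39; b=42
x=6: not <6, acc = (-39)-6 = -45; b=48
acc+b = (-45)+48 = 3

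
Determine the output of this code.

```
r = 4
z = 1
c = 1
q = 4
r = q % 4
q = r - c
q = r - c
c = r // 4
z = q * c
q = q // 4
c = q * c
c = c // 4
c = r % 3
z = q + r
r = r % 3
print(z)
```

-1

r = 4%4 = 0
q = 0-1 = -1
q = 0-1 = -1
c = 0//4 = 0
z = (-1)*0 = 0
q = (-1)//4 = -1
c = (-1)*0 = 0
c = 0//4 = 0
c = 0%3 = 0
z = (-1)+0 = -1
r = 0%3 = 0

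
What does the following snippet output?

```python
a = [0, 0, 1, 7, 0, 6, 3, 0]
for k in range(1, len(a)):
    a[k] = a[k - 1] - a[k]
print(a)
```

[0, 0, -1, -8, -8, -14, -17, -17]

k=1: a[1] = 0-0 = 0 → [0, 0, 1, 7, 0, 6, 3, 0]
k=2: a[2] = 0-1 = -1 → [0, 0, -1, 7, 0, 6, 3, 0]
k=3: a[3] = (-1)-7 = -8 → [0, 0, -1, -8, 0, 6, 3, 0]
k=4: a[4] = (-8)-0 = -8 → [0, 0, -1, -8, -8, 6, 3, 0]
k=5: a[5] = (-8)-6 = -14 → [0, 0, -1, -8, -8, -14, 3, 0]
k=6: a[6] = (-14)-3 = -17 → [0, 0, -1, -8, -8, -14, -17, 0]
k=7: a[7] = (-17)-0 = -17 → [0, 0, -1, -8, -8, -14, -17, -17]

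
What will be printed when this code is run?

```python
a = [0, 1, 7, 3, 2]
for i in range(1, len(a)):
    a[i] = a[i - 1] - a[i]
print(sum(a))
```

-33

i=1: a[1] = 0-1 = -1 → [0, -1, 7, 3, 2]
i=2: a[2] = (-1)-7 = -8 → [0, -1, -8, 3, 2]
i=3: a[3] = (-8)-3 = -11 → [0, -1, -8, -11, 2]
i=4: a[4] = (-11)-2 = -13 → [0, -1, -8, -11, -13]
sum = -33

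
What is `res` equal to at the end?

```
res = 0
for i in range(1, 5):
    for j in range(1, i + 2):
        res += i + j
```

74

i=1,j=1: res = 0+2 = 2
i=1,j=2: res = 2+3 = 5
i=2,j=1: res = 5+3 = 8
i=2,j=2: res = 8+4 = 12
i=2,j=3: res = 12+5 = 17
i=3,j=1: res = 17+4 = 21
i=3,j=2: res = 21+5 = 26
i=3,j=3: res = 26+6 = 32
i=3,j=4: res = 32+7 = 39
i=4,j=1: res = 39+5 = 44
i=4,j=2: res = 44+6 = 50
i=4,j=3: res = 50+7 = 57
i=4,j=4: res = 57+8 = 65
i=4,j=5: res = 65+9 = 74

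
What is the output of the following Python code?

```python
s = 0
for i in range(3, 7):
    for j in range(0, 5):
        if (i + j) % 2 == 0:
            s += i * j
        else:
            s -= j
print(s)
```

i=3,j=0: odd sum, s = 0-0 = 0
i=3,j=1: even sum, s = 0+3 = 3
i=3,j=2: odd sum, s = 3-2 = 1
i=3,j=3: even sum, s = 1+9 = 10
i=3,j=4: odd sum, s = 10-4 = 6
i=4,j=0: even sum, s = 6+0 = 6
i=4,j=1: odd sum, s = 6-1 = 5
i=4,j=2: even sum, s = 5+8 = 13
i=4,j=3: odd sum, s = 13-3 = 10
i=4,j=4: even sum, s = 10+16 = 26
i=5,j=0: odd sum, s = 26-0 = 26
i=5,j=1: even sum, s = 26+5 = 31
i=5,j=2: odd sum, s = 31-2 = 29
i=5,j=3: even sum, s = 29+15 = 44
i=5,j=4: odd sum, s = 44-4 = 40
i=6,j=0: even sum, s = 40+0 = 40
i=6,j=1: odd sum, s = 40-1 = 39
i=6,j=2: even sum, s = 39+12 = 51
i=6,j=3: odd sum, s = 51-3 = 48
i=6,j=4: even sum, s = 48+24 = 72

72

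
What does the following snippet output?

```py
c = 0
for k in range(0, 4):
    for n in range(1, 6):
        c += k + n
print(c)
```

k=0,n=1: c = 0+1 = 1
k=0,n=2: c = 1+2 = 3
k=0,n=3: c = 3+3 = 6
k=0,n=4: c = 6+4 = 10
k=0,n=5: c = 10+5 = 15
k=1,n=1: c = 15+2 = 17
k=1,n=2: c = 17+3 = 20
k=1,n=3: c = 20+4 = 24
k=1,n=4: c = 24+5 = 29
k=1,n=5: c = 29+6 = 35
k=2,n=1: c = 35+3 = 38
k=2,n=2: c = 38+4 = 42
k=2,n=3: c = 42+5 = 47
k=2,n=4: c = 47+6 = 53
k=2,n=5: c = 53+7 = 60
k=3,n=1: c = 60+4 = 64
k=3,n=2: c = 64+5 = 69
k=3,n=3: c = 69+6 = 75
k=3,n=4: c = 75+7 = 82
k=3,n=5: c = 82+8 = 90

90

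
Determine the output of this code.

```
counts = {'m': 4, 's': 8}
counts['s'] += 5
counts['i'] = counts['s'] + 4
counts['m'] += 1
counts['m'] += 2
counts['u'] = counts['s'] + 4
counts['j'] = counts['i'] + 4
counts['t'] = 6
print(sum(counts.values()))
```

81

counts['s'] = 8+5 = 13 → {'m': 4, 's': 13}
counts['i'] = counts['s']+4 = 17 → {'m': 4, 's': 13, 'i': 17}
counts['m'] = 4+1 = 5 → {'m': 5, 's': 13, 'i': 17}
counts['m'] = 5+2 = 7 → {'m': 7, 's': 13, 'i': 17}
counts['u'] = counts['s']+4 = 17 → {'m': 7, 's': 13, 'i': 17, 'u': 17}
counts['j'] = counts['i']+4 = 21 → {'m': 7, 's': 13, 'i': 17, 'u': 17, 'j': 21}
counts['t'] = 6 → {'m': 7, 's': 13, 'i': 17, 'u': 17, 'j': 21, 't': 6}
sum of values = 81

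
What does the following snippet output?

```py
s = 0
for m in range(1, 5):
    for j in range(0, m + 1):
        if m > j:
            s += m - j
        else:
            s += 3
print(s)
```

32

m=1,j=0: 1>0, s = 0+1 = 1
m=1,j=1: not 1>1, s = 1+3 = 4
m=2,j=0: 2>0, s = 4+2 = 6
m=2,j=1: 2>1, s = 6+1 = 7
m=2,j=2: not 2>2, s = 7+3 = 10
m=3,j=0: 3>0, s = 10+3 = 13
m=3,j=1: 3>1, s = 13+2 = 15
m=3,j=2: 3>2, s = 15+1 = 16
m=3,j=3: not 3>3, s = 16+3 = 19
m=4,j=0: 4>0, s = 19+4 = 23
m=4,j=1: 4>1, s = 23+3 = 26
m=4,j=2: 4>2, s = 26+2 = 28
m=4,j=3: 4>3, s = 28+1 = 29
m=4,j=4: not 4>4, s = 29+3 = 32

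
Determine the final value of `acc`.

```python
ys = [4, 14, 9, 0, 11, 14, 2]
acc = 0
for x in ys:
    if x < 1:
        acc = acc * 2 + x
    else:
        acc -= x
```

-81

x=4: not <1, acc = 0-4 = -4
x=14: not <1, acc = (-4)-14 = -18
x=9: not <1, acc = (-18)-9 = -27
x=0: <1, acc = (-27)*2+0 = -54
x=11: not <1, acc = (-54)-11 = -65
x=14: not <1, acc = (-65)-14 = -79
x=2: not <1, acc = (-79)-2 = -81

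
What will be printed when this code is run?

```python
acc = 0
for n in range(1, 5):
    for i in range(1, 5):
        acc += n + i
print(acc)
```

80

n=1,i=1: acc = 0+2 = 2
n=1,i=2: acc = 2+3 = 5
n=1,i=3: acc = 5+4 = 9
n=1,i=4: acc = 9+5 = 14
n=2,i=1: acc = 14+3 = 17
n=2,i=2: acc = 17+4 = 21
n=2,i=3: acc = 21+5 = 26
n=2,i=4: acc = 26+6 = 32
n=3,i=1: acc = 32+4 = 36
n=3,i=2: acc = 36+5 = 41
n=3,i=3: acc = 41+6 = 47
n=3,i=4: acc = 47+7 = 54
n=4,i=1: acc = 54+5 = 59
n=4,i=2: acc = 59+6 = 65
n=4,i=3: acc = 65+7 = 72
n=4,i=4: acc = 72+8 = 80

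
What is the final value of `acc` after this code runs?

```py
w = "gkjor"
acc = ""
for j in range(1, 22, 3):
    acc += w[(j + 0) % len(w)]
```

j=1: add w[1]='k' → 'k'
j=4: add w[4]='r' → 'kr'
j=7: add w[2]='j' → 'krj'
j=10: add w[0]='g' → 'krjg'
j=13: add w[3]='o' → 'krjgo'
j=16: add w[1]='k' → 'krjgok'
j=19: add w[4]='r' → 'krjgokr'

'krjgokr'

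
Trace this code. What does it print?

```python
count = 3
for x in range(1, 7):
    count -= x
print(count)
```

-18

x=1: count = 3-1 = 2
x=2: count = 2-2 = 0
x=3: count = 0-3 = -3
x=4: count = (-3)-4 = -7
x=5: count = (-7)-5 = -12
x=6: count = (-12)-6 = -18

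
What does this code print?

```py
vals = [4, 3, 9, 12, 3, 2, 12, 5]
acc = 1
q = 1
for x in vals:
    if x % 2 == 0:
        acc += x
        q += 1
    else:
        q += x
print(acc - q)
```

x=4: even, acc = 1+4 = 5; q=2
x=3: not even; q=5
x=9: not even; q=14
x=12: even, acc = 5+12 = 17; q=15
x=3: not even; q=18
x=2: even, acc = 17+2 = 19; q=19
x=12: even, acc = 19+12 = 31; q=20
x=5: not even; q=25
acc-q = 31-25 = 6

6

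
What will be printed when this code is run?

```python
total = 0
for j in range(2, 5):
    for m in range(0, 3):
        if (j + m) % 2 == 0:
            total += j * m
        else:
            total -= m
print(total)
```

11

j=2,m=0: even sum, total = 0+0 = 0
j=2,m=1: odd sum, total = 0-1 = -1
j=2,m=2: even sum, total = (-1)+4 = 3
j=3,m=0: odd sum, total = 3-0 = 3
j=3,m=1: even sum, total = 3+3 = 6
j=3,m=2: odd sum, total = 6-2 = 4
j=4,m=0: even sum, total = 4+0 = 4
j=4,m=1: odd sum, total = 4-1 = 3
j=4,m=2: even sum, total = 3+8 = 11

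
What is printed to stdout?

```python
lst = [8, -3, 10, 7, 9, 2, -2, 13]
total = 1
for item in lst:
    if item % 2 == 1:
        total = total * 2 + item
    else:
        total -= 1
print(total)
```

item=8: not odd, total = 1-1 = 0
item=-3: odd, total = 0*2+(-3) = -3
item=10: not odd, total = (-3)-1 = -4
item=7: odd, total = (-4)*2+7 = -1
item=9: odd, total = (-1)*2+9 = 7
item=2: not odd, total = 7-1 = 6
item=-2: not odd, total = 6-1 = 5
item=13: odd, total = 5*2+13 = 23

23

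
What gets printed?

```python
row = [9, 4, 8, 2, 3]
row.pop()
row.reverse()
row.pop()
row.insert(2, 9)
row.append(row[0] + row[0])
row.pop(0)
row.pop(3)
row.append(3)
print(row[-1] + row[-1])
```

pop() removes 3 → [9, 4, 8, 2]
reverse → [2, 8, 4, 9]
pop() removes 9 → [2, 8, 4]
insert 9 at 2 → [2, 8, 9, 4]
append row[0]+row[0] = 2+2 = 4 → [2, 8, 9, 4, 4]
pop(0) removes 2 → [8, 9, 4, 4]
pop(3) removes 4 → [8, 9, 4]
append 3 → [8, 9, 4, 3]
row[-1]+row[-1] = 3+3 = 6

6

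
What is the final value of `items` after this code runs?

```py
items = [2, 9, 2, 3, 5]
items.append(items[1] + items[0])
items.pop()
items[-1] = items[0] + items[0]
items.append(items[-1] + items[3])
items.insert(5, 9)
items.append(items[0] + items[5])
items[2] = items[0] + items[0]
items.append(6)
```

[2, 9, 4, 3, 4, 9, 7, 11, 6]

append items[1]+items[0] = 9+2 = 11 → [2, 9, 2, 3, 5, 11]
pop() removes 11 → [2, 9, 2, 3, 5]
items[-1] = items[0]+items[0] = 2+2 = 4 → [2, 9, 2, 3, 4]
append items[-1]+items[3] = 4+3 = 7 → [2, 9, 2, 3, 4, 7]
insert 9 at 5 → [2, 9, 2, 3, 4, 9, 7]
append items[0]+items[5] = 2+9 = 11 → [2, 9, 2, 3, 4, 9, 7, 11]
items[2] = items[0]+items[0] = 2+2 = 4 → [2, 9, 4, 3, 4, 9, 7, 11]
append 6 → [2, 9, 4, 3, 4, 9, 7, 11, 6]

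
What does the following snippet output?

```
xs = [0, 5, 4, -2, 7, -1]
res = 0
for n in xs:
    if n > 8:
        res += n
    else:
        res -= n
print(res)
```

n=0: not >8, res = 0-0 = 0
n=5: not >8, res = 0-5 = -5
n=4: not >8, res = (-5)-4 = -9
n=-2: not >8, res = (-9)-(-2) = -7
n=7: not >8, res = (-7)-7 = -14
n=-1: not >8, res = (-14)-(-1) = -13

-13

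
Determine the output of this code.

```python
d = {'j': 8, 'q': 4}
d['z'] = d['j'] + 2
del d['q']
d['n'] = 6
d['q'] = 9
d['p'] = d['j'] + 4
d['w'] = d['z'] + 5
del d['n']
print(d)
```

d['z'] = d['j']+2 = 10 → {'j': 8, 'q': 4, 'z': 10}
del 'q' → {'j': 8, 'z': 10}
d['n'] = 6 → {'j': 8, 'z': 10, 'n': 6}
d['q'] = 9 → {'j': 8, 'z': 10, 'n': 6, 'q': 9}
d['p'] = d['j']+4 = 12 → {'j': 8, 'z': 10, 'n': 6, 'q': 9, 'p': 12}
d['w'] = d['z']+5 = 15 → {'j': 8, 'z': 10, 'n': 6, 'q': 9, 'p': 12, 'w': 15}
del 'n' → {'j': 8, 'z': 10, 'q': 9, 'p': 12, 'w': 15}

{'j': 8, 'z': 10, 'q': 9, 'p': 12, 'w': 15}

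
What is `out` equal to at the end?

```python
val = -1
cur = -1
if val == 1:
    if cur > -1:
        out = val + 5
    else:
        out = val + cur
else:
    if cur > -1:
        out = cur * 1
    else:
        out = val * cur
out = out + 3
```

4

val=-1, cur=-1
val == 1 is False; cur > -1 is False
→ out = val * cur = 1
out = 1+3 = 4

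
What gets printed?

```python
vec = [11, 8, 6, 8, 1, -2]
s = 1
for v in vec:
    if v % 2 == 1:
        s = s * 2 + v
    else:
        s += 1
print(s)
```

v=11: odd, s = 1*2+11 = 13
v=8: not odd, s = 13+1 = 14
v=6: not odd, s = 14+1 = 15
v=8: not odd, s = 15+1 = 16
v=1: odd, s = 16*2+1 = 33
v=-2: not odd, s = 33+1 = 34

34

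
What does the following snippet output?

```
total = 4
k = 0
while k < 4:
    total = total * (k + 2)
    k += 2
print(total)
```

32

k=0: total = 4*2 = 8
k=2: total = 8*4 = 32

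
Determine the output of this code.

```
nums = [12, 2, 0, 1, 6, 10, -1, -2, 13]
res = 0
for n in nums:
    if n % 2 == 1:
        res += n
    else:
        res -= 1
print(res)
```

7

n=12: not odd, res = 0-1 = -1
n=2: not odd, res = (-1)-1 = -2
n=0: not odd, res = (-2)-1 = -3
n=1: odd, res = (-3)+1 = -2
n=6: not odd, res = (-2)-1 = -3
n=10: not odd, res = (-3)-1 = -4
n=-1: odd, res = (-4)+(-1) = -5
n=-2: not odd, res = (-5)-1 = -6
n=13: odd, res = (-6)+13 = 7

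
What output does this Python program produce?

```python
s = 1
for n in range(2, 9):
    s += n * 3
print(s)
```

n=2: s = 1+2*3 = 7
n=3: s = 7+3*3 = 16
n=4: s = 16+4*3 = 28
n=5: s = 28+5*3 = 43
n=6: s = 43+6*3 = 61
n=7: s = 61+7*3 = 82
n=8: s = 82+8*3 = 106

106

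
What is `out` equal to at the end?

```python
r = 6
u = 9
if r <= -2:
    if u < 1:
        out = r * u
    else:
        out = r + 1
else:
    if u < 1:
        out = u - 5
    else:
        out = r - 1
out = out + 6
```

11

r=6, u=9
r <= -2 is False; u < 1 is False
→ out = r - 1 = 5
out = 5+6 = 11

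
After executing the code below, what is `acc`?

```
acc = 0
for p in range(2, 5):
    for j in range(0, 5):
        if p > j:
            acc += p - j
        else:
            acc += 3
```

p=2,j=0: 2>0, acc = 0+2 = 2
p=2,j=1: 2>1, acc = 2+1 = 3
p=2,j=2: not 2>2, acc = 3+3 = 6
p=2,j=3: not 2>3, acc = 6+3 = 9
p=2,j=4: not 2>4, acc = 9+3 = 12
p=3,j=0: 3>0, acc = 12+3 = 15
p=3,j=1: 3>1, acc = 15+2 = 17
p=3,j=2: 3>2, acc = 17+1 = 18
p=3,j=3: not 3>3, acc = 18+3 = 21
p=3,j=4: not 3>4, acc = 21+3 = 24
p=4,j=0: 4>0, acc = 24+4 = 28
p=4,j=1: 4>1, acc = 28+3 = 31
p=4,j=2: 4>2, acc = 31+2 = 33
p=4,j=3: 4>3, acc = 33+1 = 34
p=4,j=4: not 4>4, acc = 34+3 = 37

37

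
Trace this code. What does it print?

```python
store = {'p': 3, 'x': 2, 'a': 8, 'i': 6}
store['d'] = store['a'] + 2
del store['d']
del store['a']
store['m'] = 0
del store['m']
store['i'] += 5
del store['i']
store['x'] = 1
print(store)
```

{'p': 3, 'x': 1}

store['d'] = store['a']+2 = 10 → {'p': 3, 'x': 2, 'a': 8, 'i': 6, 'd': 10}
del 'd' → {'p': 3, 'x': 2, 'a': 8, 'i': 6}
del 'a' → {'p': 3, 'x': 2, 'i': 6}
store['m'] = 0 → {'p': 3, 'x': 2, 'i': 6, 'm': 0}
del 'm' → {'p': 3, 'x': 2, 'i': 6}
store['i'] = 6+5 = 11 → {'p': 3, 'x': 2, 'i': 11}
del 'i' → {'p': 3, 'x': 2}
store['x'] = 1 → {'p': 3, 'x': 1}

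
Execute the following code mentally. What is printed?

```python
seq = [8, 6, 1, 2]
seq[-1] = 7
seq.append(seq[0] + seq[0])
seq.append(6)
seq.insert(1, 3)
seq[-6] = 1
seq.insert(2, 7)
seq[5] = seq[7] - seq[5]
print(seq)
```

[8, 1, 7, 6, 1, -1, 16, 6]

seq[-1] = 7 → [8, 6, 1, 7]
append seq[0]+seq[0] = 8+8 = 16 → [8, 6, 1, 7, 16]
append 6 → [8, 6, 1, 7, 16, 6]
insert 3 at 1 → [8, 3, 6, 1, 7, 16, 6]
seq[-6] = 1 → [8, 1, 6, 1, 7, 16, 6]
insert 7 at 2 → [8, 1, 7, 6, 1, 7, 16, 6]
seq[5] = seq[7]-seq[5] = 6-7 = -1 → [8, 1, 7, 6, 1, -1, 16, 6]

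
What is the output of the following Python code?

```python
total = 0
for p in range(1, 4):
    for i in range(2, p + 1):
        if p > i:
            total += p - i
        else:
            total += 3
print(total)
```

p=2,i=2: not 2>2, total = 0+3 = 3
p=3,i=2: 3>2, total = 3+1 = 4
p=3,i=3: not 3>3, total = 4+3 = 7

7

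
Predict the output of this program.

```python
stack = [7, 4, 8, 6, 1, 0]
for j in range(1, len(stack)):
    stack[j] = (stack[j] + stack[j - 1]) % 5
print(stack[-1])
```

1

j=1: stack[1] = (4+7)%5 = 1 → [7, 1, 8, 6, 1, 0]
j=2: stack[2] = (8+1)%5 = 4 → [7, 1, 4, 6, 1, 0]
j=3: stack[3] = (6+4)%5 = 0 → [7, 1, 4, 0, 1, 0]
j=4: stack[4] = (1+0)%5 = 1 → [7, 1, 4, 0, 1, 0]
j=5: stack[5] = (0+1)%5 = 1 → [7, 1, 4, 0, 1, 1]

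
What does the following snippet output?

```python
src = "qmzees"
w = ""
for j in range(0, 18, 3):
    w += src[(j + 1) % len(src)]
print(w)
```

mememe

j=0: add src[1]='m' → 'm'
j=3: add src[4]='e' → 'me'
j=6: add src[1]='m' → 'mem'
j=9: add src[4]='e' → 'meme'
j=12: add src[1]='m' → 'memem'
j=15: add src[4]='e' → 'mememe'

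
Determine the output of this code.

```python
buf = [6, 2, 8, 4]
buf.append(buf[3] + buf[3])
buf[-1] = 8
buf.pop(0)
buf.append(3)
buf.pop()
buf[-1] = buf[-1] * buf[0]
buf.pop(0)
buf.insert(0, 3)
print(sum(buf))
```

31

append buf[3]+buf[3] = 4+4 = 8 → [6, 2, 8, 4, 8]
buf[-1] = 8 → [6, 2, 8, 4, 8]
pop(0) removes 6 → [2, 8, 4, 8]
append 3 → [2, 8, 4, 8, 3]
pop() removes 3 → [2, 8, 4, 8]
buf[-1] = buf[-1]*buf[0] = 8*2 = 16 → [2, 8, 4, 16]
pop(0) removes 2 → [8, 4, 16]
insert 3 at 0 → [3, 8, 4, 16]
sum = 31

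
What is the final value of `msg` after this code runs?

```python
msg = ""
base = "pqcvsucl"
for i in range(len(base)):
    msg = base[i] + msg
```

'lcusvcqp'

i=0: prepend 'p' → 'p'
i=1: prepend 'q' → 'qp'
i=2: prepend 'c' → 'cqp'
i=3: prepend 'v' → 'vcqp'
i=4: prepend 's' → 'svcqp'
i=5: prepend 'u' → 'usvcqp'
i=6: prepend 'c' → 'cusvcqp'
i=7: prepend 'l' → 'lcusvcqp'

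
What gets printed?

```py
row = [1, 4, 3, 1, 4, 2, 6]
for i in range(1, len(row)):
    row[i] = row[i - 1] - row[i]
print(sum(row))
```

-58

i=1: row[1] = 1-4 = -3 → [1, -3, 3, 1, 4, 2, 6]
i=2: row[2] = (-3)-3 = -6 → [1, -3, -6, 1, 4, 2, 6]
i=3: row[3] = (-6)-1 = -7 → [1, -3, -6, -7, 4, 2, 6]
i=4: row[4] = (-7)-4 = -11 → [1, -3, -6, -7, -11, 2, 6]
i=5: row[5] = (-11)-2 = -13 → [1, -3, -6, -7, -11, -13, 6]
i=6: row[6] = (-13)-6 = -19 → [1, -3, -6, -7, -11, -13, -19]
sum = -58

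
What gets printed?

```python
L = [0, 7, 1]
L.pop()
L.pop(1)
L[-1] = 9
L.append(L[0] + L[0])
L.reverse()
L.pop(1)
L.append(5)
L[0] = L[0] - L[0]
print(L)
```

[0, 5]

pop() removes 1 → [0, 7]
pop(1) removes 7 → [0]
L[-1] = 9 → [9]
append L[0]+L[0] = 9+9 = 18 → [9, 18]
reverse → [18, 9]
pop(1) removes 9 → [18]
append 5 → [18, 5]
L[0] = L[0]-L[0] = 18-18 = 0 → [0, 5]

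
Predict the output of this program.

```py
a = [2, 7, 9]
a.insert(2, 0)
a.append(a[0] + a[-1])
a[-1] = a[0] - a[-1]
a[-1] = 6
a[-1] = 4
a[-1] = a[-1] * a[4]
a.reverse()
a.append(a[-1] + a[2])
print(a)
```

insert 0 at 2 → [2, 7, 0, 9]
append a[0]+a[-1] = 2+9 = 11 → [2, 7, 0, 9, 11]
a[-1] = a[0]-a[-1] = 2-11 = -9 → [2, 7, 0, 9, -9]
a[-1] = 6 → [2, 7, 0, 9, 6]
a[-1] = 4 → [2, 7, 0, 9, 4]
a[-1] = a[-1]*a[4] = 4*4 = 16 → [2, 7, 0, 9, 16]
reverse → [16, 9, 0, 7, 2]
append a[-1]+a[2] = 2+0 = 2 → [16, 9, 0, 7, 2, 2]

[16, 9, 0, 7, 2, 2]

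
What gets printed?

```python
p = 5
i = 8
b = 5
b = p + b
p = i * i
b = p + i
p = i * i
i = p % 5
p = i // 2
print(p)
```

b = 5+5 = 10
p = 8*8 = 64
b = 64+8 = 72
p = 8*8 = 64
i = 64%5 = 4
p = 4//2 = 2

2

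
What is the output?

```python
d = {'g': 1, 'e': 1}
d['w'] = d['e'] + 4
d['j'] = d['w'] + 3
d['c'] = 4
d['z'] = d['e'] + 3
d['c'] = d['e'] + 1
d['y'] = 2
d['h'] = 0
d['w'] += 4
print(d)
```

{'g': 1, 'e': 1, 'w': 9, 'j': 8, 'c': 2, 'z': 4, 'y': 2, 'h': 0}

d['w'] = d['e']+4 = 5 → {'g': 1, 'e': 1, 'w': 5}
d['j'] = d['w']+3 = 8 → {'g': 1, 'e': 1, 'w': 5, 'j': 8}
d['c'] = 4 → {'g': 1, 'e': 1, 'w': 5, 'j': 8, 'c': 4}
d['z'] = d['e']+3 = 4 → {'g': 1, 'e': 1, 'w': 5, 'j': 8, 'c': 4, 'z': 4}
d['c'] = d['e']+1 = 2 → {'g': 1, 'e': 1, 'w': 5, 'j': 8, 'c': 2, 'z': 4}
d['y'] = 2 → {'g': 1, 'e': 1, 'w': 5, 'j': 8, 'c': 2, 'z': 4, 'y': 2}
d['h'] = 0 → {'g': 1, 'e': 1, 'w': 5, 'j': 8, 'c': 2, 'z': 4, 'y': 2, 'h': 0}
d['w'] = 5+4 = 9 → {'g': 1, 'e': 1, 'w': 9, 'j': 8, 'c': 2, 'z': 4, 'y': 2, 'h': 0}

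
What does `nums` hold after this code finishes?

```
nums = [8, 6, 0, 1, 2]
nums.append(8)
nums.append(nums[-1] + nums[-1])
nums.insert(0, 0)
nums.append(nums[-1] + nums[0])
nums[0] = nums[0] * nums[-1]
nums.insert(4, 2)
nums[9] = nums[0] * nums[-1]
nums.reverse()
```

append 8 → [8, 6, 0, 1, 2, 8]
append nums[-1]+nums[-1] = 8+8 = 16 → [8, 6, 0, 1, 2, 8, 16]
insert 0 at 0 → [0, 8, 6, 0, 1, 2, 8, 16]
append nums[-1]+nums[0] = 16+0 = 16 → [0, 8, 6, 0, 1, 2, 8, 16, 16]
nums[0] = nums[0]*nums[-1] = 0*16 = 0 → [0, 8, 6, 0, 1, 2, 8, 16, 16]
insert 2 at 4 → [0, 8, 6, 0, 2, 1, 2, 8, 16, 16]
nums[9] = nums[0]*nums[-1] = 0*16 = 0 → [0, 8, 6, 0, 2, 1, 2, 8, 16, 0]
reverse → [0, 16, 8, 2, 1, 2, 0, 6, 8, 0]

[0, 16, 8, 2, 1, 2, 0, 6, 8, 0]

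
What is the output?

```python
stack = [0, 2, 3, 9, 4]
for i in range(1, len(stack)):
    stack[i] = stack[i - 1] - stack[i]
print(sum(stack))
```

i=1: stack[1] = 0-2 = -2 → [0, -2, 3, 9, 4]
i=2: stack[2] = (-2)-3 = -5 → [0, -2, -5, 9, 4]
i=3: stack[3] = (-5)-9 = -14 → [0, -2, -5, -14, 4]
i=4: stack[4] = (-14)-4 = -18 → [0, -2, -5, -14, -18]
sum = -39

-39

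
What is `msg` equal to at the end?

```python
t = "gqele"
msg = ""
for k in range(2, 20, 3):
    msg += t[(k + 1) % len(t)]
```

'lqeegl'

k=2: add t[3]='l' → 'l'
k=5: add t[1]='q' → 'lq'
k=8: add t[4]='e' → 'lqe'
k=11: add t[2]='e' → 'lqee'
k=14: add t[0]='g' → 'lqeeg'
k=17: add t[3]='l' → 'lqeegl'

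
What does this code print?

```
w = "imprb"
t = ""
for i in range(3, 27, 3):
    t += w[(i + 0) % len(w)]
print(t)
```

i=3: add w[3]='r' → 'r'
i=6: add w[1]='m' → 'rm'
i=9: add w[4]='b' → 'rmb'
i=12: add w[2]='p' → 'rmbp'
i=15: add w[0]='i' → 'rmbpi'
i=18: add w[3]='r' → 'rmbpir'
i=21: add w[1]='m' → 'rmbpirm'
i=24: add w[4]='b' → 'rmbpirmb'

rmbpirmb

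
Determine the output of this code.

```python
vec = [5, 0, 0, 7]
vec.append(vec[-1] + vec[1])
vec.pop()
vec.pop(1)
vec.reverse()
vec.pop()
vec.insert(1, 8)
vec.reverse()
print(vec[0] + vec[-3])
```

append vec[-1]+vec[1] = 7+0 = 7 → [5, 0, 0, 7, 7]
pop() removes 7 → [5, 0, 0, 7]
pop(1) removes 0 → [5, 0, 7]
reverse → [7, 0, 5]
pop() removes 5 → [7, 0]
insert 8 at 1 → [7, 8, 0]
reverse → [0, 8, 7]
vec[0]+vec[-3] = 0+0 = 0

0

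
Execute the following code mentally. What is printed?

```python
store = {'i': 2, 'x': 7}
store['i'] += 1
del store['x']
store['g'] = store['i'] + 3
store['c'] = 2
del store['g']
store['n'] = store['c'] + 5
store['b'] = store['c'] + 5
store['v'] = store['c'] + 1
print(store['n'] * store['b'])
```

store['i'] = 2+1 = 3 → {'i': 3, 'x': 7}
del 'x' → {'i': 3}
store['g'] = store['i']+3 = 6 → {'i': 3, 'g': 6}
store['c'] = 2 → {'i': 3, 'g': 6, 'c': 2}
del 'g' → {'i': 3, 'c': 2}
store['n'] = store['c']+5 = 7 → {'i': 3, 'c': 2, 'n': 7}
store['b'] = store['c']+5 = 7 → {'i': 3, 'c': 2, 'n': 7, 'b': 7}
store['v'] = store['c']+1 = 3 → {'i': 3, 'c': 2, 'n': 7, 'b': 7, 'v': 3}
store['n']*store['b'] = 7*7 = 49

49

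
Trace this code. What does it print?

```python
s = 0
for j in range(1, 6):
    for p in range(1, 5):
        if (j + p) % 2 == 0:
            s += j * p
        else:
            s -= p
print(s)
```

46

j=1,p=1: even sum, s = 0+1 = 1
j=1,p=2: odd sum, s = 1-2 = -1
j=1,p=3: even sum, s = (-1)+3 = 2
j=1,p=4: odd sum, s = 2-4 = -2
j=2,p=1: odd sum, s = (-2)-1 = -3
j=2,p=2: even sum, s = (-3)+4 = 1
j=2,p=3: odd sum, s = 1-3 = -2
j=2,p=4: even sum, s = (-2)+8 = 6
j=3,p=1: even sum, s = 6+3 = 9
j=3,p=2: odd sum, s = 9-2 = 7
j=3,p=3: even sum, s = 7+9 = 16
j=3,p=4: odd sum, s = 16-4 = 12
j=4,p=1: odd sum, s = 12-1 = 11
j=4,p=2: even sum, s = 11+8 = 19
j=4,p=3: odd sum, s = 19-3 = 16
j=4,p=4: even sum, s = 16+16 = 32
j=5,p=1: even sum, s = 32+5 = 37
j=5,p=2: odd sum, s = 37-2 = 35
j=5,p=3: even sum, s = 35+15 = 50
j=5,p=4: odd sum, s = 50-4 = 46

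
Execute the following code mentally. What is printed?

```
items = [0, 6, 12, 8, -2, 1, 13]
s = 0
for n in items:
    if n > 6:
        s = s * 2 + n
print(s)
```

n=0: not >6
n=6: not >6
n=12: >6, s = 0*2+12 = 12
n=8: >6, s = 12*2+8 = 32
n=-2: not >6
n=1: not >6
n=13: >6, s = 32*2+13 = 77

77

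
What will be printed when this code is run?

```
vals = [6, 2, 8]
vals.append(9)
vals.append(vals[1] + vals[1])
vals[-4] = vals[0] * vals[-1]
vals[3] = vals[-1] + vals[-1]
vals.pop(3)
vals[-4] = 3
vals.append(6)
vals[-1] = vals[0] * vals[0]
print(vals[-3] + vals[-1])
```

17

append 9 → [6, 2, 8, 9]
append vals[1]+vals[1] = 2+2 = 4 → [6, 2, 8, 9, 4]
vals[-4] = vals[0]*vals[-1] = 6*4 = 24 → [6, 24, 8, 9, 4]
vals[3] = vals[-1]+vals[-1] = 4+4 = 8 → [6, 24, 8, 8, 4]
pop(3) removes 8 → [6, 24, 8, 4]
vals[-4] = 3 → [3, 24, 8, 4]
append 6 → [3, 24, 8, 4, 6]
vals[-1] = vals[0]*vals[0] = 3*3 = 9 → [3, 24, 8, 4, 9]
vals[-3]+vals[-1] = 8+9 = 17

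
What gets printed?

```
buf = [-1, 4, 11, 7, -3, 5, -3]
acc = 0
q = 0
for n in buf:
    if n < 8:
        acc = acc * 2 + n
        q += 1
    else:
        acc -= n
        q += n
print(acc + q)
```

-76

n=-1: <8, acc = 0*2+(-1) = -1; q=1
n=4: <8, acc = (-1)*2+4 = 2; q=2
n=11: not <8, acc = 2-11 = -9; q=13
n=7: <8, acc = (-9)*2+7 = -11; q=14
n=-3: <8, acc = (-11)*2+(-3) = -25; q=15
n=5: <8, acc = (-25)*2+5 = -45; q=16
n=-3: <8, acc = (-45)*2+(-3) = -93; q=17
acc+q = (-93)+17 = -76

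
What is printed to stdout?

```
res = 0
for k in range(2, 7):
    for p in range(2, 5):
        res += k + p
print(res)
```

k=2,p=2: res = 0+4 = 4
k=2,p=3: res = 4+5 = 9
k=2,p=4: res = 9+6 = 15
k=3,p=2: res = 15+5 = 20
k=3,p=3: res = 20+6 = 26
k=3,p=4: res = 26+7 = 33
k=4,p=2: res = 33+6 = 39
k=4,p=3: res = 39+7 = 46
k=4,p=4: res = 46+8 = 54
k=5,p=2: res = 54+7 = 61
k=5,p=3: res = 61+8 = 69
k=5,p=4: res = 69+9 = 78
k=6,p=2: res = 78+8 = 86
k=6,p=3: res = 86+9 = 95
k=6,p=4: res = 95+10 = 105

105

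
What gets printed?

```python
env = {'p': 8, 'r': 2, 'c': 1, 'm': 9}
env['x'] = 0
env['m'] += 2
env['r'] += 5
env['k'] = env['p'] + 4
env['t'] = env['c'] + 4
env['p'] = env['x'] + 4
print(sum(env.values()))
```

40

env['x'] = 0 → {'p': 8, 'r': 2, 'c': 1, 'm': 9, 'x': 0}
env['m'] = 9+2 = 11 → {'p': 8, 'r': 2, 'c': 1, 'm': 11, 'x': 0}
env['r'] = 2+5 = 7 → {'p': 8, 'r': 7, 'c': 1, 'm': 11, 'x': 0}
env['k'] = env['p']+4 = 12 → {'p': 8, 'r': 7, 'c': 1, 'm': 11, 'x': 0, 'k': 12}
env['t'] = env['c']+4 = 5 → {'p': 8, 'r': 7, 'c': 1, 'm': 11, 'x': 0, 'k': 12, 't': 5}
env['p'] = env['x']+4 = 4 → {'p': 4, 'r': 7, 'c': 1, 'm': 11, 'x': 0, 'k': 12, 't': 5}
sum of values = 40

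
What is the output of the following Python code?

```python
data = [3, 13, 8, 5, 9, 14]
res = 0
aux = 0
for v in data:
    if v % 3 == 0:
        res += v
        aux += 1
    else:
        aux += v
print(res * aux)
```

504

v=3: %3==0, res = 0+3 = 3; aux=1
v=13: not %3==0; aux=14
v=8: not %3==0; aux=22
v=5: not %3==0; aux=27
v=9: %3==0, res = 3+9 = 12; aux=28
v=14: not %3==0; aux=42
res*aux = 12*42 = 504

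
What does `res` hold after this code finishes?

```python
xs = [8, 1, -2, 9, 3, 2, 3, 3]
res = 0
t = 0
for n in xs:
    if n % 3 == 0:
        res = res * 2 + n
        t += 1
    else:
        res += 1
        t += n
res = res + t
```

n=8: not %3==0, res = 0+1 = 1; t=8
n=1: not %3==0, res = 1+1 = 2; t=9
n=-2: not %3==0, res = 2+1 = 3; t=7
n=9: %3==0, res = 3*2+9 = 15; t=8
n=3: %3==0, res = 15*2+3 = 33; t=9
n=2: not %3==0, res = 33+1 = 34; t=11
n=3: %3==0, res = 34*2+3 = 71; t=12
n=3: %3==0, res = 71*2+3 = 145; t=13
res+t = 145+13 = 158

158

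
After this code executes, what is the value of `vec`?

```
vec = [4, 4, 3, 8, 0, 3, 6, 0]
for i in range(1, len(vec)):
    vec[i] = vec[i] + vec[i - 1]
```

[4, 8, 11, 19, 19, 22, 28, 28]

i=1: vec[1] = 4+4 = 8 → [4, 8, 3, 8, 0, 3, 6, 0]
i=2: vec[2] = 3+8 = 11 → [4, 8, 11, 8, 0, 3, 6, 0]
i=3: vec[3] = 8+11 = 19 → [4, 8, 11, 19, 0, 3, 6, 0]
i=4: vec[4] = 0+19 = 19 → [4, 8, 11, 19, 19, 3, 6, 0]
i=5: vec[5] = 3+19 = 22 → [4, 8, 11, 19, 19, 22, 6, 0]
i=6: vec[6] = 6+22 = 28 → [4, 8, 11, 19, 19, 22, 28, 0]
i=7: vec[7] = 0+28 = 28 → [4, 8, 11, 19, 19, 22, 28, 28]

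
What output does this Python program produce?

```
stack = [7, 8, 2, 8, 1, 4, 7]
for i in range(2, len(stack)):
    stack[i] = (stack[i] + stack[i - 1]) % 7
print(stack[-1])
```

i=2: stack[2] = (2+8)%7 = 3 → [7, 8, 3, 8, 1, 4, 7]
i=3: stack[3] = (8+3)%7 = 4 → [7, 8, 3, 4, 1, 4, 7]
i=4: stack[4] = (1+4)%7 = 5 → [7, 8, 3, 4, 5, 4, 7]
i=5: stack[5] = (4+5)%7 = 2 → [7, 8, 3, 4, 5, 2, 7]
i=6: stack[6] = (7+2)%7 = 2 → [7, 8, 3, 4, 5, 2, 2]

2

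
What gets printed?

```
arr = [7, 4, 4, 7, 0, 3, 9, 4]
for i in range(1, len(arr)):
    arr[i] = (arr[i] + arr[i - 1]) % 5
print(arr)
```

i=1: arr[1] = (4+7)%5 = 1 → [7, 1, 4, 7, 0, 3, 9, 4]
i=2: arr[2] = (4+1)%5 = 0 → [7, 1, 0, 7, 0, 3, 9, 4]
i=3: arr[3] = (7+0)%5 = 2 → [7, 1, 0, 2, 0, 3, 9, 4]
i=4: arr[4] = (0+2)%5 = 2 → [7, 1, 0, 2, 2, 3, 9, 4]
i=5: arr[5] = (3+2)%5 = 0 → [7, 1, 0, 2, 2, 0, 9, 4]
i=6: arr[6] = (9+0)%5 = 4 → [7, 1, 0, 2, 2, 0, 4, 4]
i=7: arr[7] = (4+4)%5 = 3 → [7, 1, 0, 2, 2, 0, 4, 3]

[7, 1, 0, 2, 2, 0, 4, 3]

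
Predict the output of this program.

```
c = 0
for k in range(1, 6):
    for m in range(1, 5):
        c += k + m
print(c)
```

k=1,m=1: c = 0+2 = 2
k=1,m=2: c = 2+3 = 5
k=1,m=3: c = 5+4 = 9
k=1,m=4: c = 9+5 = 14
k=2,m=1: c = 14+3 = 17
k=2,m=2: c = 17+4 = 21
k=2,m=3: c = 21+5 = 26
k=2,m=4: c = 26+6 = 32
k=3,m=1: c = 32+4 = 36
k=3,m=2: c = 36+5 = 41
k=3,m=3: c = 41+6 = 47
k=3,m=4: c = 47+7 = 54
k=4,m=1: c = 54+5 = 59
k=4,m=2: c = 59+6 = 65
k=4,m=3: c = 65+7 = 72
k=4,m=4: c = 72+8 = 80
k=5,m=1: c = 80+6 = 86
k=5,m=2: c = 86+7 = 93
k=5,m=3: c = 93+8 = 101
k=5,m=4: c = 101+9 = 110

110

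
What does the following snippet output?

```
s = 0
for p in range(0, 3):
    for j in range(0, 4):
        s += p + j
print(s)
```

30

p=0,j=0: s = 0+0 = 0
p=0,j=1: s = 0+1 = 1
p=0,j=2: s = 1+2 = 3
p=0,j=3: s = 3+3 = 6
p=1,j=0: s = 6+1 = 7
p=1,j=1: s = 7+2 = 9
p=1,j=2: s = 9+3 = 12
p=1,j=3: s = 12+4 = 16
p=2,j=0: s = 16+2 = 18
p=2,j=1: s = 18+3 = 21
p=2,j=2: s = 21+4 = 25
p=2,j=3: s = 25+5 = 30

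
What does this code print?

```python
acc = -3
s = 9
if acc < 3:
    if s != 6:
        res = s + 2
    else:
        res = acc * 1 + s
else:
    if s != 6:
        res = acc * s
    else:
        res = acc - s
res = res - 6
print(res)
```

5

acc=-3, s=9
acc < 3 is True; s != 6 is True
→ res = s + 2 = 11
res = 11-6 = 5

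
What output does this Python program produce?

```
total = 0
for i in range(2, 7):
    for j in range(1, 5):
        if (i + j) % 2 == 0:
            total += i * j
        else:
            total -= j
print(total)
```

80

i=2,j=1: odd sum, total = 0-1 = -1
i=2,j=2: even sum, total = (-1)+4 = 3
i=2,j=3: odd sum, total = 3-3 = 0
i=2,j=4: even sum, total = 0+8 = 8
i=3,j=1: even sum, total = 8+3 = 11
i=3,j=2: odd sum, total = 11-2 = 9
i=3,j=3: even sum, total = 9+9 = 18
i=3,j=4: odd sum, total = 18-4 = 14
i=4,j=1: odd sum, total = 14-1 = 13
i=4,j=2: even sum, total = 13+8 = 21
i=4,j=3: odd sum, total = 21-3 = 18
i=4,j=4: even sum, total = 18+16 = 34
i=5,j=1: even sum, total = 34+5 = 39
i=5,j=2: odd sum, total = 39-2 = 37
i=5,j=3: even sum, total = 37+15 = 52
i=5,j=4: odd sum, total = 52-4 = 48
i=6,j=1: odd sum, total = 48-1 = 47
i=6,j=2: even sum, total = 47+12 = 59
i=6,j=3: odd sum, total = 59-3 = 56
i=6,j=4: even sum, total = 56+24 = 80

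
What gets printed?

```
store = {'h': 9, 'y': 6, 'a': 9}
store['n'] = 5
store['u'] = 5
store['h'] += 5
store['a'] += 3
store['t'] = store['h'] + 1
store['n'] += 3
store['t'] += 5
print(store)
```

store['n'] = 5 → {'h': 9, 'y': 6, 'a': 9, 'n': 5}
store['u'] = 5 → {'h': 9, 'y': 6, 'a': 9, 'n': 5, 'u': 5}
store['h'] = 9+5 = 14 → {'h': 14, 'y': 6, 'a': 9, 'n': 5, 'u': 5}
store['a'] = 9+3 = 12 → {'h': 14, 'y': 6, 'a': 12, 'n': 5, 'u': 5}
store['t'] = store['h']+1 = 15 → {'h': 14, 'y': 6, 'a': 12, 'n': 5, 'u': 5, 't': 15}
store['n'] = 5+3 = 8 → {'h': 14, 'y': 6, 'a': 12, 'n': 8, 'u': 5, 't': 15}
store['t'] = 15+5 = 20 → {'h': 14, 'y': 6, 'a': 12, 'n': 8, 'u': 5, 't': 20}

{'h': 14, 'y': 6, 'a': 12, 'n': 8, 'u': 5, 't': 20}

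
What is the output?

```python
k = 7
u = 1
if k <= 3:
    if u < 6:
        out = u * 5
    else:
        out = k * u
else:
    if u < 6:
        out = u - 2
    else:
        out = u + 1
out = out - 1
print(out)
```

k=7, u=1
k <= 3 is False; u < 6 is True
→ out = u - 2 = -1
out = (-1)-1 = -2

-2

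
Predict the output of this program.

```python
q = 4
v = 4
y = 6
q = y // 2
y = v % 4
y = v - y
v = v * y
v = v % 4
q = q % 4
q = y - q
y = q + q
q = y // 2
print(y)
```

q = 6//2 = 3
y = 4%4 = 0
y = 4-0 = 4
v = 4*4 = 16
v = 16%4 = 0
q = 3%4 = 3
q = 4-3 = 1
y = 1+1 = 2
q = 2//2 = 1

2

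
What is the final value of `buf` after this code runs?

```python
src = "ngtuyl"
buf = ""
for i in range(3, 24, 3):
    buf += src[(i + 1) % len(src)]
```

i=3: add src[4]='y' → 'y'
i=6: add src[1]='g' → 'yg'
i=9: add src[4]='y' → 'ygy'
i=12: add src[1]='g' → 'ygyg'
i=15: add src[4]='y' → 'ygygy'
i=18: add src[1]='g' → 'ygygyg'
i=21: add src[4]='y' → 'ygygygy'

'ygygygy'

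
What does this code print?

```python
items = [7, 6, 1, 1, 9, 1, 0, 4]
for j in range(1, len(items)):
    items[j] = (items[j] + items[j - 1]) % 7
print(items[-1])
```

1

j=1: items[1] = (6+7)%7 = 6 → [7, 6, 1, 1, 9, 1, 0, 4]
j=2: items[2] = (1+6)%7 = 0 → [7, 6, 0, 1, 9, 1, 0, 4]
j=3: items[3] = (1+0)%7 = 1 → [7, 6, 0, 1, 9, 1, 0, 4]
j=4: items[4] = (9+1)%7 = 3 → [7, 6, 0, 1, 3, 1, 0, 4]
j=5: items[5] = (1+3)%7 = 4 → [7, 6, 0, 1, 3, 4, 0, 4]
j=6: items[6] = (0+4)%7 = 4 → [7, 6, 0, 1, 3, 4, 4, 4]
j=7: items[7] = (4+4)%7 = 1 → [7, 6, 0, 1, 3, 4, 4, 1]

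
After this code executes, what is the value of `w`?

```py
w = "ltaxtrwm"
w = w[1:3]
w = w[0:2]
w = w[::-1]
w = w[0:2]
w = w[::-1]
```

'ta'

slice [1:3] → 'ta'
slice [0:2] → 'ta'
reverse → 'at'
slice [0:2] → 'at'
reverse → 'ta'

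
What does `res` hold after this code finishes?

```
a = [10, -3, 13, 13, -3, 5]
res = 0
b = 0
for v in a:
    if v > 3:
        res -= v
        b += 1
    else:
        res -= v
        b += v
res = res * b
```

70

v=10: >3, res = 0-10 = -10; b=1
v=-3: not >3, res = (-10)-(-3) = -7; b=-2
v=13: >3, res = (-7)-13 = -20; b=-1
v=13: >3, res = (-20)-13 = -33; b=0
v=-3: not >3, res = (-33)-(-3) = -30; b=-3
v=5: >3, res = (-30)-5 = -35; b=-2
res*b = (-35)*(-2) = 70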